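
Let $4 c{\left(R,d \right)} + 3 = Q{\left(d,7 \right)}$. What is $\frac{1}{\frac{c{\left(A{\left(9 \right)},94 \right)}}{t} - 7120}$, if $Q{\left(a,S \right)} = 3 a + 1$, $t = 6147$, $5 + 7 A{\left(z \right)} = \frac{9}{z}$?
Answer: $- \frac{6147}{43766570} \approx -0.00014045$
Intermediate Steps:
$A{\left(z \right)} = - \frac{5}{7} + \frac{9}{7 z}$ ($A{\left(z \right)} = - \frac{5}{7} + \frac{9 \frac{1}{z}}{7} = - \frac{5}{7} + \frac{9}{7 z}$)
$Q{\left(a,S \right)} = 1 + 3 a$
$c{\left(R,d \right)} = - \frac{1}{2} + \frac{3 d}{4}$ ($c{\left(R,d \right)} = - \frac{3}{4} + \frac{1 + 3 d}{4} = - \frac{3}{4} + \left(\frac{1}{4} + \frac{3 d}{4}\right) = - \frac{1}{2} + \frac{3 d}{4}$)
$\frac{1}{\frac{c{\left(A{\left(9 \right)},94 \right)}}{t} - 7120} = \frac{1}{\frac{- \frac{1}{2} + \frac{3}{4} \cdot 94}{6147} - 7120} = \frac{1}{\left(- \frac{1}{2} + \frac{141}{2}\right) \frac{1}{6147} - 7120} = \frac{1}{70 \cdot \frac{1}{6147} - 7120} = \frac{1}{\frac{70}{6147} - 7120} = \frac{1}{- \frac{43766570}{6147}} = - \frac{6147}{43766570}$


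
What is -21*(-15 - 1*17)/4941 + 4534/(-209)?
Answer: -7420682/344223 ≈ -21.558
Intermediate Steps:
-21*(-15 - 1*17)/4941 + 4534/(-209) = -21*(-15 - 17)*(1/4941) + 4534*(-1/209) = -21*(-32)*(1/4941) - 4534/209 = 672*(1/4941) - 4534/209 = 224/1647 - 4534/209 = -7420682/344223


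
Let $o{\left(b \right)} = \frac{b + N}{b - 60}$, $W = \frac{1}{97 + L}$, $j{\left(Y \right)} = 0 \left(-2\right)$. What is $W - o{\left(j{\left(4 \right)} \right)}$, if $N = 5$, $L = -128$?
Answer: $\frac{19}{372} \approx 0.051075$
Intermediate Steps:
$j{\left(Y \right)} = 0$
$W = - \frac{1}{31}$ ($W = \frac{1}{97 - 128} = \frac{1}{-31} = - \frac{1}{31} \approx -0.032258$)
$o{\left(b \right)} = \frac{5 + b}{-60 + b}$ ($o{\left(b \right)} = \frac{b + 5}{b - 60} = \frac{5 + b}{-60 + b}$)
$W - o{\left(j{\left(4 \right)} \right)} = - \frac{1}{31} - \frac{5 + 0}{-60 + 0} = - \frac{1}{31} - \frac{1}{-60} \cdot 5 = - \frac{1}{31} - \left(- \frac{1}{60}\right) 5 = - \frac{1}{31} - - \frac{1}{12} = - \frac{1}{31} + \frac{1}{12} = \frac{19}{372}$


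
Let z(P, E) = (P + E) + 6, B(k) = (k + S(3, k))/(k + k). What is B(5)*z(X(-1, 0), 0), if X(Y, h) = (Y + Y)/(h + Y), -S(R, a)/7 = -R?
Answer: 104/5 ≈ 20.800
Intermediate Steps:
S(R, a) = 7*R (S(R, a) = -(-7)*R = 7*R)
X(Y, h) = 2*Y/(Y + h) (X(Y, h) = (2*Y)/(Y + h) = 2*Y/(Y + h))
B(k) = (21 + k)/(2*k) (B(k) = (k + 7*3)/(k + k) = (k + 21)/((2*k)) = (21 + k)*(1/(2*k)) = (21 + k)/(2*k))
z(P, E) = 6 + E + P (z(P, E) = (E + P) + 6 = 6 + E + P)
B(5)*z(X(-1, 0), 0) = ((1/2)*(21 + 5)/5)*(6 + 0 + 2*(-1)/(-1 + 0)) = ((1/2)*(1/5)*26)*(6 + 0 + 2*(-1)/(-1)) = 13*(6 + 0 + 2*(-1)*(-1))/5 = 13*(6 + 0 + 2)/5 = (13/5)*8 = 104/5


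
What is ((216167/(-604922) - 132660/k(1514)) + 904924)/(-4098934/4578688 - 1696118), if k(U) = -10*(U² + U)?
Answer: -79846958842510852375648/149658963883425484019905 ≈ -0.53353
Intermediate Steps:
k(U) = -10*U - 10*U² (k(U) = -10*(U + U²) = -10*U - 10*U²)
((216167/(-604922) - 132660/k(1514)) + 904924)/(-4098934/4578688 - 1696118) = ((216167/(-604922) - 132660*(-1/(15140*(1 + 1514)))) + 904924)/(-4098934/4578688 - 1696118) = ((216167*(-1/604922) - 132660/((-10*1514*1515))) + 904924)/(-4098934*1/4578688 - 1696118) = ((-216167/604922 - 132660/(-22937100)) + 904924)/(-2049467/2289344 - 1696118) = ((-216167/604922 - 132660*(-1/22937100)) + 904924)/(-3882999616059/2289344) = ((-216167/604922 + 2211/382285) + 904924)*(-2289344/3882999616059) = (-81299919053/231252606770 + 904924)*(-2289344/3882999616059) = (209265952628816427/231252606770)*(-2289344/3882999616059) = -79846958842510852375648/149658963883425484019905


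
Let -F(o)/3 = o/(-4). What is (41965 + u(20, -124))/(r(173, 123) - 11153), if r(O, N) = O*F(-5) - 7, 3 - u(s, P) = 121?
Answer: -55796/15745 ≈ -3.5437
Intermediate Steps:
u(s, P) = -118 (u(s, P) = 3 - 1*121 = 3 - 121 = -118)
F(o) = 3*o/4 (F(o) = -3*o/(-4) = -3*o*(-1)/4 = -(-3)*o/4 = 3*o/4)
r(O, N) = -7 - 15*O/4 (r(O, N) = O*((¾)*(-5)) - 7 = O*(-15/4) - 7 = -15*O/4 - 7 = -7 - 15*O/4)
(41965 + u(20, -124))/(r(173, 123) - 11153) = (41965 - 118)/((-7 - 15/4*173) - 11153) = 41847/((-7 - 2595/4) - 11153) = 41847/(-2623/4 - 11153) = 41847/(-47235/4) = 41847*(-4/47235) = -55796/15745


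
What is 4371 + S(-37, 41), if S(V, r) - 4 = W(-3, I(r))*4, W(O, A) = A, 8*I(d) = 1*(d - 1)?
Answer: 4395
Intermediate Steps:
I(d) = -⅛ + d/8 (I(d) = (1*(d - 1))/8 = (1*(-1 + d))/8 = (-1 + d)/8 = -⅛ + d/8)
S(V, r) = 7/2 + r/2 (S(V, r) = 4 + (-⅛ + r/8)*4 = 4 + (-½ + r/2) = 7/2 + r/2)
4371 + S(-37, 41) = 4371 + (7/2 + (½)*41) = 4371 + (7/2 + 41/2) = 4371 + 24 = 4395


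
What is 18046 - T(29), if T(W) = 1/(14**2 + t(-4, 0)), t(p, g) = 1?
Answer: 3555061/197 ≈ 18046.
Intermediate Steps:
T(W) = 1/197 (T(W) = 1/(14**2 + 1) = 1/(196 + 1) = 1/197)
18046 - T(29) = 18046 - 1*1/197 = 18046 - 1/197 = 3555061/197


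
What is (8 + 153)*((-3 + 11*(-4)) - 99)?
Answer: -23506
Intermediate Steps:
(8 + 153)*((-3 + 11*(-4)) - 99) = 161*((-3 - 44) - 99) = 161*(-47 - 99) = 161*(-146) = -23506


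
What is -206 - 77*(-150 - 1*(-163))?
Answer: -1207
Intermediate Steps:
-206 - 77*(-150 - 1*(-163)) = -206 - 77*(-150 + 163) = -206 - 77*13 = -206 - 1001 = -1207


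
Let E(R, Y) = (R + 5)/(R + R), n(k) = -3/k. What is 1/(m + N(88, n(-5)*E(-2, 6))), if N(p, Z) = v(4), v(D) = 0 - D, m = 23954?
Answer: 1/23950 ≈ 4.1754e-5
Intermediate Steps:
v(D) = -D
E(R, Y) = (5 + R)/(2*R) (E(R, Y) = (5 + R)/((2*R)) = (5 + R)*(1/(2*R)) = (5 + R)/(2*R))
N(p, Z) = -4 (N(p, Z) = -1*4 = -4)
1/(m + N(88, n(-5)*E(-2, 6))) = 1/(23954 - 4) = 1/23950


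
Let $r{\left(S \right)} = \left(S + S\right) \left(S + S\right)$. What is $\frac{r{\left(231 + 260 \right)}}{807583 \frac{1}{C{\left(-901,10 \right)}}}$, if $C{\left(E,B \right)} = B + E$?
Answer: $- \frac{859212684}{807583} \approx -1063.9$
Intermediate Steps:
$r{\left(S \right)} = 4 S^{2}$ ($r{\left(S \right)} = 2 S 2 S = 4 S^{2}$)
$\frac{r{\left(231 + 260 \right)}}{807583 \frac{1}{C{\left(-901,10 \right)}}} = \frac{4 \left(231 + 260\right)^{2}}{807583 \frac{1}{10 - 901}} = \frac{4 \cdot 491^{2}}{807583 \frac{1}{-891}} = \frac{4 \cdot 241081}{807583 \left(- \frac{1}{891}\right)} = \frac{964324}{- \frac{807583}{891}} = 964324 \left(- \frac{891}{807583}\right) = - \frac{859212684}{807583}$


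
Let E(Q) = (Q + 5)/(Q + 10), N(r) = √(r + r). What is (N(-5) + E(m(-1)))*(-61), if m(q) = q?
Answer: -244/9 - 61*I*√10 ≈ -27.111 - 192.9*I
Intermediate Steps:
N(r) = √2*√r (N(r) = √(2*r) = √2*√r)
E(Q) = (5 + Q)/(10 + Q)
(N(-5) + E(m(-1)))*(-61) = (√2*√(-5) + (5 - 1)/(10 - 1))*(-61) = (√2*(I*√5) + 4/9)*(-61) = (I*√10 + (⅑)*4)*(-61) = (I*√10 + 4/9)*(-61) = (4/9 + I*√10)*(-61) = -244/9 - 61*I*√10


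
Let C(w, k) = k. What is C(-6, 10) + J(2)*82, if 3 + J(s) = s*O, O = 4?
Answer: 420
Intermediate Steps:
J(s) = -3 + 4*s (J(s) = -3 + s*4 = -3 + 4*s)
C(-6, 10) + J(2)*82 = 10 + (-3 + 4*2)*82 = 10 + (-3 + 8)*82 = 10 + 5*82 = 10 + 410 = 420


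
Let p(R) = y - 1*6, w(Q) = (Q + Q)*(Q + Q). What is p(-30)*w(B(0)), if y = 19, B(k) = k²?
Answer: 0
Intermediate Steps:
w(Q) = 4*Q² (w(Q) = (2*Q)*(2*Q) = 4*Q²)
p(R) = 13 (p(R) = 19 - 1*6 = 19 - 6 = 13)
p(-30)*w(B(0)) = 13*(4*(0²)²) = 13*(4*0²) = 13*(4*0) = 13*0 = 0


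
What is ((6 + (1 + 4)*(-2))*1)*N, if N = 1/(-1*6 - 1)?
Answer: 4/7 ≈ 0.57143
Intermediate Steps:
N = -⅐ (N = 1/(-6 - 1) = 1/(-7) = -⅐ ≈ -0.14286)
((6 + (1 + 4)*(-2))*1)*N = ((6 + (1 + 4)*(-2))*1)*(-⅐) = ((6 + 5*(-2))*1)*(-⅐) = ((6 - 10)*1)*(-⅐) = -4*1*(-⅐) = -4*(-⅐) = 4/7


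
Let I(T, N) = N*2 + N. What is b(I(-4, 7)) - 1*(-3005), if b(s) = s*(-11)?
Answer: 2774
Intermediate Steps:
I(T, N) = 3*N (I(T, N) = 2*N + N = 3*N)
b(s) = -11*s
b(I(-4, 7)) - 1*(-3005) = -33*7 - 1*(-3005) = -11*21 + 3005 = -231 + 3005 = 2774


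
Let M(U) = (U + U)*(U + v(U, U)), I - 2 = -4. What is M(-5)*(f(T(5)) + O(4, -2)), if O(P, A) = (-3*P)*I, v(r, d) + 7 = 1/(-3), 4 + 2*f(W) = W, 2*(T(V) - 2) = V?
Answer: 17945/6 ≈ 2990.8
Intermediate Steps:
I = -2 (I = 2 - 4 = -2)
T(V) = 2 + V/2
f(W) = -2 + W/2
v(r, d) = -22/3 (v(r, d) = -7 + 1/(-3) = -7 - ⅓ = -22/3)
O(P, A) = 6*P (O(P, A) = -3*P*(-2) = 6*P)
M(U) = 2*U*(-22/3 + U) (M(U) = (U + U)*(U - 22/3) = (2*U)*(-22/3 + U) = 2*U*(-22/3 + U))
M(-5)*(f(T(5)) + O(4, -2)) = ((⅔)*(-5)*(-22 + 3*(-5)))*((-2 + (2 + (½)*5)/2) + 6*4) = ((⅔)*(-5)*(-22 - 15))*((-2 + (2 + 5/2)/2) + 24) = ((⅔)*(-5)*(-37))*((-2 + (½)*(9/2)) + 24) = 370*((-2 + 9/4) + 24)/3 = 370*(¼ + 24)/3 = (370/3)*(97/4) = 17945/6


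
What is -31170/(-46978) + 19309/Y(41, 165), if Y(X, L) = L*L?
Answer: 877850726/639488025 ≈ 1.3727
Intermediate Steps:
Y(X, L) = L**2
-31170/(-46978) + 19309/Y(41, 165) = -31170/(-46978) + 19309/(165**2) = -31170*(-1/46978) + 19309/27225 = 15585/23489 + 19309*(1/27225) = 15585/23489 + 19309/27225 = 877850726/639488025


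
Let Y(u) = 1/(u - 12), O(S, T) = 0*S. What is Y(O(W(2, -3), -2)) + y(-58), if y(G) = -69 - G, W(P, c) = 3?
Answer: -133/12 ≈ -11.083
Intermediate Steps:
O(S, T) = 0
Y(u) = 1/(-12 + u)
Y(O(W(2, -3), -2)) + y(-58) = 1/(-12 + 0) + (-69 - 1*(-58)) = 1/(-12) + (-69 + 58) = -1/12 - 11 = -133/12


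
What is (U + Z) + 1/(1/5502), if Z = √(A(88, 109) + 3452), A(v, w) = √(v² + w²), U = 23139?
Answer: 28641 + √(3452 + 5*√785) ≈ 28701.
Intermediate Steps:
Z = √(3452 + 5*√785) (Z = √(√(88² + 109²) + 3452) = √(√(7744 + 11881) + 3452) = √(√19625 + 3452) = √(5*√785 + 3452) = √(3452 + 5*√785) ≈ 59.934)
(U + Z) + 1/(1/5502) = (23139 + √(3452 + 5*√785)) + 1/(1/5502) = (23139 + √(3452 + 5*√785)) + 5502 = 28641 + √(3452 + 5*√785)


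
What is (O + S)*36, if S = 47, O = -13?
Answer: 1224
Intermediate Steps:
(O + S)*36 = (-13 + 47)*36 = 34*36 = 1224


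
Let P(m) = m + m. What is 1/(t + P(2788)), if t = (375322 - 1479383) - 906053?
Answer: -1/2004538 ≈ -4.9887e-7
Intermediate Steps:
P(m) = 2*m
t = -2010114 (t = -1104061 - 906053 = -2010114)
1/(t + P(2788)) = 1/(-2010114 + 2*2788) = 1/(-2010114 + 5576) = 1/(-2004538) = -1/2004538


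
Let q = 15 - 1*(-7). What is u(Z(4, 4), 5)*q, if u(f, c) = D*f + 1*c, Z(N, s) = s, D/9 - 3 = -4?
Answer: -682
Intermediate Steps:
D = -9 (D = 27 + 9*(-4) = 27 - 36 = -9)
q = 22 (q = 15 + 7 = 22)
u(f, c) = c - 9*f (u(f, c) = -9*f + 1*c = -9*f + c = c - 9*f)
u(Z(4, 4), 5)*q = (5 - 9*4)*22 = (5 - 36)*22 = -31*22 = -682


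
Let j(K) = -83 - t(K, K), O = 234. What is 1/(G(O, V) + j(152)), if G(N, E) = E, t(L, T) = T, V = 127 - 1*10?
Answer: -1/118 ≈ -0.0084746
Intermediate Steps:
V = 117 (V = 127 - 10 = 117)
j(K) = -83 - K
1/(G(O, V) + j(152)) = 1/(117 + (-83 - 1*152)) = 1/(117 + (-83 - 152)) = 1/(117 - 235) = 1/(-118) = -1/118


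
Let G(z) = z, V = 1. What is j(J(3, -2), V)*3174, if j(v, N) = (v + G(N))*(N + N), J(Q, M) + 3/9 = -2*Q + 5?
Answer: -2116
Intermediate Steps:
J(Q, M) = 14/3 - 2*Q (J(Q, M) = -⅓ + (-2*Q + 5) = -⅓ + (5 - 2*Q) = 14/3 - 2*Q)
j(v, N) = 2*N*(N + v) (j(v, N) = (v + N)*(N + N) = (N + v)*(2*N) = 2*N*(N + v))
j(J(3, -2), V)*3174 = (2*1*(1 + (14/3 - 2*3)))*3174 = (2*1*(1 + (14/3 - 6)))*3174 = (2*1*(1 - 4/3))*3174 = (2*1*(-⅓))*3174 = -⅔*3174 = -2116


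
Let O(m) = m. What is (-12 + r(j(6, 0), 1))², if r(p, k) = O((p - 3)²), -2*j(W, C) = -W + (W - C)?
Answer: 9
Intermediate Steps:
j(W, C) = C/2 (j(W, C) = -(-W + (W - C))/2 = -(-1)*C/2 = C/2)
r(p, k) = (-3 + p)² (r(p, k) = (p - 3)² = (-3 + p)²)
(-12 + r(j(6, 0), 1))² = (-12 + (-3 + (½)*0)²)² = (-12 + (-3 + 0)²)² = (-12 + (-3)²)² = (-12 + 9)² = (-3)² = 9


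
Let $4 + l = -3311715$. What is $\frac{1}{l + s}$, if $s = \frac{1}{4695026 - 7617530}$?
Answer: $- \frac{2922504}{9678512024377} \approx -3.0196 \cdot 10^{-7}$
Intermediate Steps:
$l = -3311719$ ($l = -4 - 3311715 = -3311719$)
$s = - \frac{1}{2922504}$ ($s = \frac{1}{-2922504} = - \frac{1}{2922504} \approx -3.4217 \cdot 10^{-7}$)
$\frac{1}{l + s} = \frac{1}{-3311719 - \frac{1}{2922504}} = \frac{1}{- \frac{9678512024377}{2922504}} = - \frac{2922504}{9678512024377}$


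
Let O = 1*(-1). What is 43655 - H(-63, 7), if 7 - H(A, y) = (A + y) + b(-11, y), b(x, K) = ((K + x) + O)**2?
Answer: 43617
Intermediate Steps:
O = -1
b(x, K) = (-1 + K + x)**2 (b(x, K) = ((K + x) - 1)**2 = (-1 + K + x)**2)
H(A, y) = 7 - A - y - (-12 + y)**2 (H(A, y) = 7 - ((A + y) + (-1 + y - 11)**2) = 7 - ((A + y) + (-12 + y)**2) = 7 - (A + y + (-12 + y)**2) = 7 + (-A - y - (-12 + y)**2) = 7 - A - y - (-12 + y)**2)
43655 - H(-63, 7) = 43655 - (7 - 1*(-63) - 1*7 - (-12 + 7)**2) = 43655 - (7 + 63 - 7 - 1*(-5)**2) = 43655 - (7 + 63 - 7 - 1*25) = 43655 - (7 + 63 - 7 - 25) = 43655 - 1*38 = 43655 - 38 = 43617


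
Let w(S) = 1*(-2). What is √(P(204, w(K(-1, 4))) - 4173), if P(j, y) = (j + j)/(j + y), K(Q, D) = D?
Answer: I*√42548169/101 ≈ 64.583*I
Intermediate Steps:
w(S) = -2
P(j, y) = 2*j/(j + y) (P(j, y) = (2*j)/(j + y) = 2*j/(j + y))
√(P(204, w(K(-1, 4))) - 4173) = √(2*204/(204 - 2) - 4173) = √(2*204/202 - 4173) = √(2*204*(1/202) - 4173) = √(204/101 - 4173) = √(-421269/101) = I*√42548169/101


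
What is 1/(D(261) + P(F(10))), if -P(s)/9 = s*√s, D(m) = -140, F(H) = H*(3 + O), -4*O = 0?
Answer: 7/108370 - 27*√30/216740 ≈ -0.00061772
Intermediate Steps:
O = 0 (O = -¼*0 = 0)
F(H) = 3*H (F(H) = H*(3 + 0) = H*3 = 3*H)
P(s) = -9*s^(3/2) (P(s) = -9*s*√s = -9*s^(3/2))
1/(D(261) + P(F(10))) = 1/(-140 - 9*30*√30) = 1/(-140 - 270*√30)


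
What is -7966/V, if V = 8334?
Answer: -3983/4167 ≈ -0.95584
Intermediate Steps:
-7966/V = -7966/8334 = -7966*1/8334 = -3983/4167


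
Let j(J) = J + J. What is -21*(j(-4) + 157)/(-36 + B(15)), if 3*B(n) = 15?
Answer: 3129/31 ≈ 100.94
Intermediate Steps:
B(n) = 5 (B(n) = (⅓)*15 = 5)
j(J) = 2*J
-21*(j(-4) + 157)/(-36 + B(15)) = -21*(2*(-4) + 157)/(-36 + 5) = -21*(-8 + 157)/(-31) = -3129*(-1)/31 = -21*(-149/31) = 3129/31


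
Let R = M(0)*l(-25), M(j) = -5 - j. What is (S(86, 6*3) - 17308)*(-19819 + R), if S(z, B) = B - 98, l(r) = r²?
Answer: 398950272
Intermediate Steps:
S(z, B) = -98 + B
R = -3125 (R = (-5 - 1*0)*(-25)² = (-5 + 0)*625 = -5*625 = -3125)
(S(86, 6*3) - 17308)*(-19819 + R) = ((-98 + 6*3) - 17308)*(-19819 - 3125) = ((-98 + 18) - 17308)*(-22944) = (-80 - 17308)*(-22944) = -17388*(-22944) = 398950272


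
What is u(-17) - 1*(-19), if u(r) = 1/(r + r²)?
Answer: 5169/272 ≈ 19.004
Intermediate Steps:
u(-17) - 1*(-19) = 1/((-17)*(1 - 17)) - 1*(-19) = -1/17/(-16) + 19 = -1/17*(-1/16) + 19 = 1/272 + 19 = 5169/272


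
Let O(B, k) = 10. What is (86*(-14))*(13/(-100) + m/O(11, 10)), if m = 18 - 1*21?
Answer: 12943/25 ≈ 517.72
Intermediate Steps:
m = -3 (m = 18 - 21 = -3)
(86*(-14))*(13/(-100) + m/O(11, 10)) = (86*(-14))*(13/(-100) - 3/10) = -1204*(13*(-1/100) - 3*⅒) = -1204*(-13/100 - 3/10) = -1204*(-43/100) = 12943/25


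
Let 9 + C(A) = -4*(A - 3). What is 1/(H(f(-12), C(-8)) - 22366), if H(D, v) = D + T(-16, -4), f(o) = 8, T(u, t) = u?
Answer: -1/22374 ≈ -4.4695e-5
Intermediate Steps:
C(A) = 3 - 4*A (C(A) = -9 - 4*(A - 3) = -9 - 4*(-3 + A) = -9 + (12 - 4*A) = 3 - 4*A)
H(D, v) = -16 + D (H(D, v) = D - 16 = -16 + D)
1/(H(f(-12), C(-8)) - 22366) = 1/((-16 + 8) - 22366) = 1/(-8 - 22366) = 1/(-22374) = -1/22374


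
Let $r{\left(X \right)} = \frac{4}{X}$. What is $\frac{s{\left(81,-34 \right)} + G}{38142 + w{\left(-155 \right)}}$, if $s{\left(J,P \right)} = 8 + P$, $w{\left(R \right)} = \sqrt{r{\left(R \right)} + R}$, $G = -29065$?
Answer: $- \frac{171986282910}{225495909449} + \frac{29091 i \sqrt{3724495}}{225495909449} \approx -0.7627 + 0.00024897 i$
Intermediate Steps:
$w{\left(R \right)} = \sqrt{R + \frac{4}{R}}$ ($w{\left(R \right)} = \sqrt{\frac{4}{R} + R} = \sqrt{R + \frac{4}{R}}$)
$\frac{s{\left(81,-34 \right)} + G}{38142 + w{\left(-155 \right)}} = \frac{\left(8 - 34\right) - 29065}{38142 + \sqrt{-155 + \frac{4}{-155}}} = \frac{-26 - 29065}{38142 + \sqrt{-155 + 4 \left(- \frac{1}{155}\right)}} = - \frac{29091}{38142 + \sqrt{-155 - \frac{4}{155}}} = - \frac{29091}{38142 + \sqrt{- \frac{24029}{155}}} = - \frac{29091}{38142 + \frac{i \sqrt{3724495}}{155}}$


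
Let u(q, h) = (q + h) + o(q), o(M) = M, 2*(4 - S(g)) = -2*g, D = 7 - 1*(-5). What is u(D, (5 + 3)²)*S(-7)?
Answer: -264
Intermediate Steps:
D = 12 (D = 7 + 5 = 12)
S(g) = 4 + g (S(g) = 4 - (-1)*g = 4 + g)
u(q, h) = h + 2*q (u(q, h) = (q + h) + q = (h + q) + q = h + 2*q)
u(D, (5 + 3)²)*S(-7) = ((5 + 3)² + 2*12)*(4 - 7) = (8² + 24)*(-3) = (64 + 24)*(-3) = 88*(-3) = -264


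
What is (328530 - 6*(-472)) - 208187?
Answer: 123175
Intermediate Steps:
(328530 - 6*(-472)) - 208187 = (328530 + 2832) - 208187 = 331362 - 208187 = 123175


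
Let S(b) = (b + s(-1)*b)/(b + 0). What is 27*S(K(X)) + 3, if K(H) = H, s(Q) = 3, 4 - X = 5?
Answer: 111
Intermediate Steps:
X = -1 (X = 4 - 1*5 = 4 - 5 = -1)
S(b) = 4 (S(b) = (b + 3*b)/(b + 0) = (4*b)/b = 4)
27*S(K(X)) + 3 = 27*4 + 3 = 108 + 3 = 111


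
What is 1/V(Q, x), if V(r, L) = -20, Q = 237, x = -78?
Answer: -1/20 ≈ -0.050000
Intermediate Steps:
1/V(Q, x) = 1/(-20) = -1/20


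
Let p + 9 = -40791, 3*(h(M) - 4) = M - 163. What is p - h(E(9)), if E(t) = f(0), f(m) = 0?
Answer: -122249/3 ≈ -40750.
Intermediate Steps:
E(t) = 0
h(M) = -151/3 + M/3 (h(M) = 4 + (M - 163)/3 = 4 + (-163 + M)/3 = 4 + (-163/3 + M/3) = -151/3 + M/3)
p = -40800 (p = -9 - 40791 = -40800)
p - h(E(9)) = -40800 - (-151/3 + (⅓)*0) = -40800 - (-151/3 + 0) = -40800 - 1*(-151/3) = -40800 + 151/3 = -122249/3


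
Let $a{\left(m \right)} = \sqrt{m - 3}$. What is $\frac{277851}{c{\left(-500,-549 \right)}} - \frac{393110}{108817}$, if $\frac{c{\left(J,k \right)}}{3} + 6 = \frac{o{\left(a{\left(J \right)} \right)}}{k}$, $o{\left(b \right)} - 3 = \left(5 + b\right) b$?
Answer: $\frac{- 1965550 \sqrt{503} + 5534087294201 i}{108817 \left(- 2794 i + 5 \sqrt{503}\right)} \approx -18173.0 + 729.23 i$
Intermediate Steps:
$a{\left(m \right)} = \sqrt{-3 + m}$
$o{\left(b \right)} = 3 + b \left(5 + b\right)$ ($o{\left(b \right)} = 3 + \left(5 + b\right) b = 3 + b \left(5 + b\right)$)
$c{\left(J,k \right)} = -18 + \frac{3 \left(J + 5 \sqrt{-3 + J}\right)}{k}$ ($c{\left(J,k \right)} = -18 + 3 \frac{3 + \left(\sqrt{-3 + J}\right)^{2} + 5 \sqrt{-3 + J}}{k} = -18 + 3 \frac{3 + \left(-3 + J\right) + 5 \sqrt{-3 + J}}{k} = -18 + 3 \frac{J + 5 \sqrt{-3 + J}}{k} = -18 + \frac{3 \left(J + 5 \sqrt{-3 + J}\right)}{k}$)
$\frac{277851}{c{\left(-500,-549 \right)}} - \frac{393110}{108817} = \frac{277851}{3 \frac{1}{-549} \left(-500 - -3294 + 5 \sqrt{-3 - 500}\right)} - \frac{393110}{108817} = \frac{277851}{3 \left(- \frac{1}{549}\right) \left(-500 + 3294 + 5 \sqrt{-503}\right)} - \frac{393110}{108817} = \frac{277851}{3 \left(- \frac{1}{549}\right) \left(-500 + 3294 + 5 i \sqrt{503}\right)} - \frac{393110}{108817} = \frac{277851}{3 \left(- \frac{1}{549}\right) \left(2794 + 5 i \sqrt{503}\right)} - \frac{393110}{108817} = \frac{277851}{- \frac{2794}{183} - \frac{5 i \sqrt{503}}{183}} - \frac{393110}{108817} = - \frac{393110}{108817} + \frac{277851}{- \frac{2794}{183} - \frac{5 i \sqrt{503}}{183}}$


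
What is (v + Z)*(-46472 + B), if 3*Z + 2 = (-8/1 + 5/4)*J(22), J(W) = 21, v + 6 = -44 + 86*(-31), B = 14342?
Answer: 177609285/2 ≈ 8.8805e+7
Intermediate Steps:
v = -2716 (v = -6 + (-44 + 86*(-31)) = -6 + (-44 - 2666) = -6 - 2710 = -2716)
Z = -575/12 (Z = -2/3 + ((-8/1 + 5/4)*21)/3 = -2/3 + ((-8*1 + 5*(1/4))*21)/3 = -2/3 + ((-8 + 5/4)*21)/3 = -2/3 + (-27/4*21)/3 = -2/3 + (1/3)*(-567/4) = -2/3 - 189/4 = -575/12 ≈ -47.917)
(v + Z)*(-46472 + B) = (-2716 - 575/12)*(-46472 + 14342) = -33167/12*(-32130) = 177609285/2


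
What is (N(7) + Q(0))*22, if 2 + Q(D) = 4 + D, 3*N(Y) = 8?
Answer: 308/3 ≈ 102.67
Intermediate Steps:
N(Y) = 8/3 (N(Y) = (⅓)*8 = 8/3)
Q(D) = 2 + D (Q(D) = -2 + (4 + D) = 2 + D)
(N(7) + Q(0))*22 = (8/3 + (2 + 0))*22 = (8/3 + 2)*22 = (14/3)*22 = 308/3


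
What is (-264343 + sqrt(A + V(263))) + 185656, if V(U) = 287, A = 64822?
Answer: -78687 + sqrt(65109) ≈ -78432.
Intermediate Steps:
(-264343 + sqrt(A + V(263))) + 185656 = (-264343 + sqrt(64822 + 287)) + 185656 = (-264343 + sqrt(65109)) + 185656 = -78687 + sqrt(65109)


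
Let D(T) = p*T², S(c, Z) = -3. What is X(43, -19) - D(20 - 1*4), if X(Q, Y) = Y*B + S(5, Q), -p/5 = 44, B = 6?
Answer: 56203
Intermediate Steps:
p = -220 (p = -5*44 = -220)
X(Q, Y) = -3 + 6*Y (X(Q, Y) = Y*6 - 3 = 6*Y - 3 = -3 + 6*Y)
D(T) = -220*T²
X(43, -19) - D(20 - 1*4) = (-3 + 6*(-19)) - (-220)*(20 - 1*4)² = (-3 - 114) - (-220)*(20 - 4)² = -117 - (-220)*16² = -117 - (-220)*256 = -117 - 1*(-56320) = -117 + 56320 = 56203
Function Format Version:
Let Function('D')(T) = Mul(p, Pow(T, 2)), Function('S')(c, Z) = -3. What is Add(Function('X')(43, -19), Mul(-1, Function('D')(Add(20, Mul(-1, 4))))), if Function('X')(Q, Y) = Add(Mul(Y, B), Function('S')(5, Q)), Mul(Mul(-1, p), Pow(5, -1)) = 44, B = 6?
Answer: 56203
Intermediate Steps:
p = -220 (p = Mul(-5, 44) = -220)
Function('X')(Q, Y) = Add(-3, Mul(6, Y)) (Function('X')(Q, Y) = Add(Mul(Y, 6), -3) = Add(Mul(6, Y), -3) = Add(-3, Mul(6, Y)))
Function('D')(T) = Mul(-220, Pow(T, 2))
Add(Function('X')(43, -19), Mul(-1, Function('D')(Add(20, Mul(-1, 4))))) = Add(Add(-3, Mul(6, -19)), Mul(-1, Mul(-220, Pow(Add(20, Mul(-1, 4)), 2)))) = Add(Add(-3, -114), Mul(-1, Mul(-220, Pow(Add(20, -4), 2)))) = Add(-117, Mul(-1, Mul(-220, Pow(16, 2)))) = Add(-117, Mul(-1, Mul(-220, 256))) = Add(-117, Mul(-1, -56320)) = Add(-117, 56320) = 56203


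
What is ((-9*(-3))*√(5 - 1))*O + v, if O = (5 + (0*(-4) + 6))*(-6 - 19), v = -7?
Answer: -14857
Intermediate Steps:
O = -275 (O = (5 + (0 + 6))*(-25) = (5 + 6)*(-25) = 11*(-25) = -275)
((-9*(-3))*√(5 - 1))*O + v = ((-9*(-3))*√(5 - 1))*(-275) - 7 = ((-3*(-9))*√4)*(-275) - 7 = (27*2)*(-275) - 7 = 54*(-275) - 7 = -14850 - 7 = -14857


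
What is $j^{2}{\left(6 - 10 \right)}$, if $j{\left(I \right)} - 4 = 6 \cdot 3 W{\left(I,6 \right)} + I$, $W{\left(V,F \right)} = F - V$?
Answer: $32400$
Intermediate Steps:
$j{\left(I \right)} = 112 - 17 I$ ($j{\left(I \right)} = 4 + \left(6 \cdot 3 \left(6 - I\right) + I\right) = 4 + \left(18 \left(6 - I\right) + I\right) = 4 - \left(-108 + 17 I\right) = 112 - 17 I$)
$j^{2}{\left(6 - 10 \right)} = \left(112 - 17 \left(6 - 10\right)\right)^{2} = \left(112 - -68\right)^{2} = \left(112 + 68\right)^{2} = 180^{2} = 32400$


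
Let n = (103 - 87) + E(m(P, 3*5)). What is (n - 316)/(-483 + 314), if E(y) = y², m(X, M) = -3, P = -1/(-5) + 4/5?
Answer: 291/169 ≈ 1.7219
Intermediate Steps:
P = 1 (P = -1*(-⅕) + 4*(⅕) = ⅕ + ⅘ = 1)
n = 25 (n = (103 - 87) + (-3)² = 16 + 9 = 25)
(n - 316)/(-483 + 314) = (25 - 316)/(-483 + 314) = -291/(-169) = -291*(-1/169) = 291/169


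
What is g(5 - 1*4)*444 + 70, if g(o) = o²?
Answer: 514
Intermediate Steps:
g(5 - 1*4)*444 + 70 = (5 - 1*4)²*444 + 70 = (5 - 4)²*444 + 70 = 1²*444 + 70 = 1*444 + 70 = 444 + 70 = 514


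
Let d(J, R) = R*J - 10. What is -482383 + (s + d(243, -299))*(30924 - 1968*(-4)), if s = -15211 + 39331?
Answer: -1883911795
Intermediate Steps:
s = 24120
d(J, R) = -10 + J*R (d(J, R) = J*R - 10 = -10 + J*R)
-482383 + (s + d(243, -299))*(30924 - 1968*(-4)) = -482383 + (24120 + (-10 + 243*(-299)))*(30924 - 1968*(-4)) = -482383 + (24120 + (-10 - 72657))*(30924 + 7872) = -482383 + (24120 - 72667)*38796 = -482383 - 48547*38796 = -482383 - 1883429412 = -1883911795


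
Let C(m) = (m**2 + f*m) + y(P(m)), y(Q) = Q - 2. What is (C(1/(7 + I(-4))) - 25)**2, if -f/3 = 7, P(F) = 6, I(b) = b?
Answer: 63001/81 ≈ 777.79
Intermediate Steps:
f = -21 (f = -3*7 = -21)
y(Q) = -2 + Q
C(m) = 4 + m**2 - 21*m (C(m) = (m**2 - 21*m) + (-2 + 6) = (m**2 - 21*m) + 4 = 4 + m**2 - 21*m)
(C(1/(7 + I(-4))) - 25)**2 = ((4 + (1/(7 - 4))**2 - 21/(7 - 4)) - 25)**2 = ((4 + (1/3)**2 - 21/3) - 25)**2 = ((4 + (1/3)**2 - 21*1/3) - 25)**2 = ((4 + 1/9 - 7) - 25)**2 = (-26/9 - 25)**2 = (-251/9)**2 = 63001/81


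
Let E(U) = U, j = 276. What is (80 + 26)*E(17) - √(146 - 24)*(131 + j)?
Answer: 1802 - 407*√122 ≈ -2693.5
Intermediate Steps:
(80 + 26)*E(17) - √(146 - 24)*(131 + j) = (80 + 26)*17 - √(146 - 24)*(131 + 276) = 106*17 - √122*407 = 1802 - 407*√122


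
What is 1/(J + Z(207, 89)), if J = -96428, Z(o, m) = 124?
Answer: -1/96304 ≈ -1.0384e-5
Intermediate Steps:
1/(J + Z(207, 89)) = 1/(-96428 + 124) = 1/(-96304) = -1/96304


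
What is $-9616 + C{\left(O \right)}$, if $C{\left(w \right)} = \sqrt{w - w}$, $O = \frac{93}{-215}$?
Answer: $-9616$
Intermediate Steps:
$O = - \frac{93}{215}$ ($O = 93 \left(- \frac{1}{215}\right) = - \frac{93}{215} \approx -0.43256$)
$C{\left(w \right)} = 0$ ($C{\left(w \right)} = \sqrt{0} = 0$)
$-9616 + C{\left(O \right)} = -9616 + 0 = -9616$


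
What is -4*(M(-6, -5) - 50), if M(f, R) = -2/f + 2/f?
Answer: 200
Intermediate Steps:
M(f, R) = 0
-4*(M(-6, -5) - 50) = -4*(0 - 50) = -4*(-50) = 200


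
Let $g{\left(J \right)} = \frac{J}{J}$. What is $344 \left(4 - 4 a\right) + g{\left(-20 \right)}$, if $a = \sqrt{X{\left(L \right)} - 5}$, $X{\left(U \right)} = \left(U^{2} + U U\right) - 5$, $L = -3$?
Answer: $1377 - 2752 \sqrt{2} \approx -2514.9$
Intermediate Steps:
$g{\left(J \right)} = 1$
$X{\left(U \right)} = -5 + 2 U^{2}$ ($X{\left(U \right)} = \left(U^{2} + U^{2}\right) - 5 = 2 U^{2} - 5 = -5 + 2 U^{2}$)
$a = 2 \sqrt{2}$ ($a = \sqrt{\left(-5 + 2 \left(-3\right)^{2}\right) - 5} = \sqrt{\left(-5 + 2 \cdot 9\right) - 5} = \sqrt{\left(-5 + 18\right) - 5} = \sqrt{13 - 5} = \sqrt{8} = 2 \sqrt{2} \approx 2.8284$)
$344 \left(4 - 4 a\right) + g{\left(-20 \right)} = 344 \left(4 - 4 \cdot 2 \sqrt{2}\right) + 1 = 344 \left(4 - 8 \sqrt{2}\right) + 1 = \left(1376 - 2752 \sqrt{2}\right) + 1 = 1377 - 2752 \sqrt{2}$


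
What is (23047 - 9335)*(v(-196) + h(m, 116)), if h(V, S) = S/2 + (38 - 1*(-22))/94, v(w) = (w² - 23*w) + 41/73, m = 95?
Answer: 2022182122608/3431 ≈ 5.8939e+8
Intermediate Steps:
v(w) = 41/73 + w² - 23*w (v(w) = (w² - 23*w) + 41*(1/73) = (w² - 23*w) + 41/73 = 41/73 + w² - 23*w)
h(V, S) = 30/47 + S/2 (h(V, S) = S*(½) + (38 + 22)*(1/94) = S/2 + 60*(1/94) = S/2 + 30/47 = 30/47 + S/2)
(23047 - 9335)*(v(-196) + h(m, 116)) = (23047 - 9335)*((41/73 + (-196)² - 23*(-196)) + (30/47 + (½)*116)) = 13712*((41/73 + 38416 + 4508) + (30/47 + 58)) = 13712*(3133493/73 + 2756/47) = 13712*(147475359/3431) = 2022182122608/3431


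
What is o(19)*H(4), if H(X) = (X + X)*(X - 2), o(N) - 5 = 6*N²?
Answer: 34736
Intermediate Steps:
o(N) = 5 + 6*N²
H(X) = 2*X*(-2 + X) (H(X) = (2*X)*(-2 + X) = 2*X*(-2 + X))
o(19)*H(4) = (5 + 6*19²)*(2*4*(-2 + 4)) = (5 + 6*361)*(2*4*2) = (5 + 2166)*16 = 2171*16 = 34736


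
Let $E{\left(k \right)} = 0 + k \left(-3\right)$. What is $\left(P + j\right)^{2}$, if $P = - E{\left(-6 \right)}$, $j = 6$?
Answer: $144$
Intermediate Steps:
$E{\left(k \right)} = - 3 k$ ($E{\left(k \right)} = 0 - 3 k = - 3 k$)
$P = -18$ ($P = - \left(-3\right) \left(-6\right) = \left(-1\right) 18 = -18$)
$\left(P + j\right)^{2} = \left(-18 + 6\right)^{2} = \left(-12\right)^{2} = 144$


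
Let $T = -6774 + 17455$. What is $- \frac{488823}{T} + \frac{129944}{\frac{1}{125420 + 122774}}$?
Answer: $\frac{344476360564793}{10681} \approx 3.2251 \cdot 10^{10}$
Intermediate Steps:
$T = 10681$
$- \frac{488823}{T} + \frac{129944}{\frac{1}{125420 + 122774}} = - \frac{488823}{10681} + \frac{129944}{\frac{1}{125420 + 122774}} = \left(-488823\right) \frac{1}{10681} + \frac{129944}{\frac{1}{248194}} = - \frac{488823}{10681} + 129944 \frac{1}{\frac{1}{248194}} = - \frac{488823}{10681} + 129944 \cdot 248194 = - \frac{488823}{10681} + 32251321136 = \frac{344476360564793}{10681}$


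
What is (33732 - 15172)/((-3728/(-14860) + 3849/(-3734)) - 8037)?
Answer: -257460793600/111498555917 ≈ -2.3091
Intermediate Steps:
(33732 - 15172)/((-3728/(-14860) + 3849/(-3734)) - 8037) = 18560/((-3728*(-1/14860) + 3849*(-1/3734)) - 8037) = 18560/((932/3715 - 3849/3734) - 8037) = 18560/(-10818947/13871810 - 8037) = 18560/(-111498555917/13871810) = 18560*(-13871810/111498555917) = -257460793600/111498555917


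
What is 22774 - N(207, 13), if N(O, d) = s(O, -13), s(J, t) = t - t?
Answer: 22774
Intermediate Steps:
s(J, t) = 0
N(O, d) = 0
22774 - N(207, 13) = 22774 - 1*0 = 22774 + 0 = 22774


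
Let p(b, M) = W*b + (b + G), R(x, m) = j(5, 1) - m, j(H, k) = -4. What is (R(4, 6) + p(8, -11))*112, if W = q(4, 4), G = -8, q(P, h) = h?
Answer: 2464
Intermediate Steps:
W = 4
R(x, m) = -4 - m
p(b, M) = -8 + 5*b (p(b, M) = 4*b + (b - 8) = 4*b + (-8 + b) = -8 + 5*b)
(R(4, 6) + p(8, -11))*112 = ((-4 - 1*6) + (-8 + 5*8))*112 = ((-4 - 6) + (-8 + 40))*112 = (-10 + 32)*112 = 22*112 = 2464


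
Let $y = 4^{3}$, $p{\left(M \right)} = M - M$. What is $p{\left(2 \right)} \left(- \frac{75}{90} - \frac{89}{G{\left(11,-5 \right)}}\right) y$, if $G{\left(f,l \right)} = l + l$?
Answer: $0$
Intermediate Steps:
$G{\left(f,l \right)} = 2 l$
$p{\left(M \right)} = 0$
$y = 64$
$p{\left(2 \right)} \left(- \frac{75}{90} - \frac{89}{G{\left(11,-5 \right)}}\right) y = 0 \left(- \frac{75}{90} - \frac{89}{2 \left(-5\right)}\right) 64 = 0 \left(\left(-75\right) \frac{1}{90} - \frac{89}{-10}\right) 64 = 0 \left(- \frac{5}{6} - - \frac{89}{10}\right) 64 = 0 \left(- \frac{5}{6} + \frac{89}{10}\right) 64 = 0 \cdot \frac{121}{15} \cdot 64 = 0 \cdot 64 = 0$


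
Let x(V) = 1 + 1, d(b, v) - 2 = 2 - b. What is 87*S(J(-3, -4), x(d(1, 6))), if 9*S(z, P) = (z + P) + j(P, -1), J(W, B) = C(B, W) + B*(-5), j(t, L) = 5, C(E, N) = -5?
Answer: 638/3 ≈ 212.67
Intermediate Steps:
d(b, v) = 4 - b (d(b, v) = 2 + (2 - b) = 4 - b)
J(W, B) = -5 - 5*B (J(W, B) = -5 + B*(-5) = -5 - 5*B)
x(V) = 2
S(z, P) = 5/9 + P/9 + z/9 (S(z, P) = ((z + P) + 5)/9 = ((P + z) + 5)/9 = (5 + P + z)/9 = 5/9 + P/9 + z/9)
87*S(J(-3, -4), x(d(1, 6))) = 87*(5/9 + (⅑)*2 + (-5 - 5*(-4))/9) = 87*(5/9 + 2/9 + (-5 + 20)/9) = 87*(5/9 + 2/9 + (⅑)*15) = 87*(5/9 + 2/9 + 5/3) = 87*(22/9) = 638/3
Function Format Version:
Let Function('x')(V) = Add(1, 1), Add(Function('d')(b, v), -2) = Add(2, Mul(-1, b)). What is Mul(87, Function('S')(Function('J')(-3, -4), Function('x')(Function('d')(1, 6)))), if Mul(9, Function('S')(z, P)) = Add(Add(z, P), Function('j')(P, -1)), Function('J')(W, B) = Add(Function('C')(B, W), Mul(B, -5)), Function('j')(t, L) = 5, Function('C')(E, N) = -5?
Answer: Rational(638, 3) ≈ 212.67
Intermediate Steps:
Function('d')(b, v) = Add(4, Mul(-1, b)) (Function('d')(b, v) = Add(2, Add(2, Mul(-1, b))) = Add(4, Mul(-1, b)))
Function('J')(W, B) = Add(-5, Mul(-5, B)) (Function('J')(W, B) = Add(-5, Mul(B, -5)) = Add(-5, Mul(-5, B)))
Function('x')(V) = 2
Function('S')(z, P) = Add(Rational(5, 9), Mul(Rational(1, 9), P), Mul(Rational(1, 9), z)) (Function('S')(z, P) = Mul(Rational(1, 9), Add(Add(z, P), 5)) = Mul(Rational(1, 9), Add(Add(P, z), 5)) = Mul(Rational(1, 9), Add(5, P, z)) = Add(Rational(5, 9), Mul(Rational(1, 9), P), Mul(Rational(1, 9), z)))
Mul(87, Function('S')(Function('J')(-3, -4), Function('x')(Function('d')(1, 6)))) = Mul(87, Add(Rational(5, 9), Mul(Rational(1, 9), 2), Mul(Rational(1, 9), Add(-5, Mul(-5, -4))))) = Mul(87, Add(Rational(5, 9), Rational(2, 9), Mul(Rational(1, 9), Add(-5, 20)))) = Mul(87, Add(Rational(5, 9), Rational(2, 9), Mul(Rational(1, 9), 15))) = Mul(87, Add(Rational(5, 9), Rational(2, 9), Rational(5, 3))) = Mul(87, Rational(22, 9)) = Rational(638, 3)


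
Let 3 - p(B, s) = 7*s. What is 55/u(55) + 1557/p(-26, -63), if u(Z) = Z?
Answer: 667/148 ≈ 4.5068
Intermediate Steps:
p(B, s) = 3 - 7*s
55/u(55) + 1557/p(-26, -63) = 55/55 + 1557/(3 - 7*(-63)) = 55*(1/55) + 1557/(3 + 441) = 1 + 1557/444 = 1 + 1557*(1/444) = 1 + 519/148 = 667/148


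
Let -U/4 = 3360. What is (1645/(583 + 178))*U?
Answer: -22108800/761 ≈ -29052.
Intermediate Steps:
U = -13440 (U = -4*3360 = -13440)
(1645/(583 + 178))*U = (1645/(583 + 178))*(-13440) = (1645/761)*(-13440) = -22108800/761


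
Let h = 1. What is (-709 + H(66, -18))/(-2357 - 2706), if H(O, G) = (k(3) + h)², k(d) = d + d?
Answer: 660/5063 ≈ 0.13036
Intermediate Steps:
k(d) = 2*d
H(O, G) = 49 (H(O, G) = (2*3 + 1)² = (6 + 1)² = 7² = 49)
(-709 + H(66, -18))/(-2357 - 2706) = (-709 + 49)/(-2357 - 2706) = -660/(-5063) = -660*(-1/5063) = 660/5063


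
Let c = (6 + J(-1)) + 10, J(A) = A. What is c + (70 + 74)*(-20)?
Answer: -2865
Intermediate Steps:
c = 15 (c = (6 - 1) + 10 = 5 + 10 = 15)
c + (70 + 74)*(-20) = 15 + (70 + 74)*(-20) = 15 + 144*(-20) = 15 - 2880 = -2865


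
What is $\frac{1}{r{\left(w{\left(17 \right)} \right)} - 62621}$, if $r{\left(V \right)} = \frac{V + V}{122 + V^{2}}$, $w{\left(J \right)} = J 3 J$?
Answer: $- \frac{751811}{47079154897} \approx -1.5969 \cdot 10^{-5}$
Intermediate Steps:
$w{\left(J \right)} = 3 J^{2}$ ($w{\left(J \right)} = 3 J J = 3 J^{2}$)
$r{\left(V \right)} = \frac{2 V}{122 + V^{2}}$
$\frac{1}{r{\left(w{\left(17 \right)} \right)} - 62621} = \frac{1}{\frac{2 \cdot 3 \cdot 17^{2}}{122 + \left(3 \cdot 17^{2}\right)^{2}} - 62621} = \frac{1}{\frac{2 \cdot 3 \cdot 289}{122 + \left(3 \cdot 289\right)^{2}} - 62621} = \frac{1}{2 \cdot 867 \frac{1}{122 + 867^{2}} - 62621} = \frac{1}{2 \cdot 867 \frac{1}{122 + 751689} - 62621} = \frac{1}{2 \cdot 867 \cdot \frac{1}{751811} - 62621} = \frac{1}{\frac{1734}{751811} - 62621} = \frac{1}{- \frac{47079154897}{751811}} = - \frac{751811}{47079154897}$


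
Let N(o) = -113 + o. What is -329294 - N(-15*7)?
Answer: -329076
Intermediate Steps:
-329294 - N(-15*7) = -329294 - (-113 - 15*7) = -329294 - (-113 - 105) = -329294 - 1*(-218) = -329294 + 218 = -329076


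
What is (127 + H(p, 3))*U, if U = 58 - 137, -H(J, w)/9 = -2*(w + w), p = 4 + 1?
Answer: -18565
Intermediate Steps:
p = 5
H(J, w) = 36*w (H(J, w) = -(-18)*(w + w) = -(-18)*2*w = -(-36)*w = 36*w)
U = -79
(127 + H(p, 3))*U = (127 + 36*3)*(-79) = (127 + 108)*(-79) = 235*(-79) = -18565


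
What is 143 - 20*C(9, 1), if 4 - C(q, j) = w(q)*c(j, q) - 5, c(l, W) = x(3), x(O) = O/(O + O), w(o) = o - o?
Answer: -37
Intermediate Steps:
w(o) = 0
x(O) = ½ (x(O) = O/((2*O)) = (1/(2*O))*O = ½)
c(l, W) = ½
C(q, j) = 9 (C(q, j) = 4 - (0*(½) - 5) = 4 - (0 - 5) = 4 - 1*(-5) = 4 + 5 = 9)
143 - 20*C(9, 1) = 143 - 20*9 = 143 - 180 = -37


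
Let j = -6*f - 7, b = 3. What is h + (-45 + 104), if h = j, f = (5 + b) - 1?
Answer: 10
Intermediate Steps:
f = 7 (f = (5 + 3) - 1 = 8 - 1 = 7)
j = -49 (j = -6*7 - 7 = -42 - 7 = -49)
h = -49
h + (-45 + 104) = -49 + (-45 + 104) = -49 + 59 = 10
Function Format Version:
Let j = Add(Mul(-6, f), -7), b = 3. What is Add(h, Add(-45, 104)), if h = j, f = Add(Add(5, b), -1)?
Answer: 10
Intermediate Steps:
f = 7 (f = Add(Add(5, 3), -1) = Add(8, -1) = 7)
j = -49 (j = Add(Mul(-6, 7), -7) = Add(-42, -7) = -49)
h = -49
Add(h, Add(-45, 104)) = Add(-49, Add(-45, 104)) = Add(-49, 59) = 10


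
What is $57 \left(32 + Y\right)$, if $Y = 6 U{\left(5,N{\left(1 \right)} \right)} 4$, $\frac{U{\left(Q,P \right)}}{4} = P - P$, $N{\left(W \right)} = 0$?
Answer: $1824$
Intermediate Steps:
$U{\left(Q,P \right)} = 0$ ($U{\left(Q,P \right)} = 4 \left(P - P\right) = 4 \cdot 0 = 0$)
$Y = 0$ ($Y = 6 \cdot 0 \cdot 4 = 0 \cdot 4 = 0$)
$57 \left(32 + Y\right) = 57 \left(32 + 0\right) = 57 \cdot 32 = 1824$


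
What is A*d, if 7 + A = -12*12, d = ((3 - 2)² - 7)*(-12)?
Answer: -10872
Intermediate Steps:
d = 72 (d = (1² - 7)*(-12) = (1 - 7)*(-12) = -6*(-12) = 72)
A = -151 (A = -7 - 12*12 = -7 - 144 = -151)
A*d = -151*72 = -10872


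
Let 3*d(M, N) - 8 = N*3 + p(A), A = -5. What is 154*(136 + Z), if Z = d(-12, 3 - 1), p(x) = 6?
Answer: 65912/3 ≈ 21971.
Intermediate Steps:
d(M, N) = 14/3 + N (d(M, N) = 8/3 + (N*3 + 6)/3 = 8/3 + (3*N + 6)/3 = 8/3 + (6 + 3*N)/3 = 8/3 + (2 + N) = 14/3 + N)
Z = 20/3 (Z = 14/3 + (3 - 1) = 14/3 + 2 = 20/3 ≈ 6.6667)
154*(136 + Z) = 154*(136 + 20/3) = 154*(428/3) = 65912/3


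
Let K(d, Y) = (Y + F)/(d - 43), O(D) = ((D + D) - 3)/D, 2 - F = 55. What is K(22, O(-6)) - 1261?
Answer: -52861/42 ≈ -1258.6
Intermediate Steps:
F = -53 (F = 2 - 1*55 = 2 - 55 = -53)
O(D) = (-3 + 2*D)/D (O(D) = (2*D - 3)/D = (-3 + 2*D)/D)
K(d, Y) = (-53 + Y)/(-43 + d) (K(d, Y) = (Y - 53)/(d - 43) = (-53 + Y)/(-43 + d))
K(22, O(-6)) - 1261 = (-53 + (2 - 3/(-6)))/(-43 + 22) - 1261 = (-53 + (2 - 3*(-⅙)))/(-21) - 1261 = -(-53 + (2 + ½))/21 - 1261 = -(-53 + 5/2)/21 - 1261 = -1/21*(-101/2) - 1261 = 101/42 - 1261 = -52861/42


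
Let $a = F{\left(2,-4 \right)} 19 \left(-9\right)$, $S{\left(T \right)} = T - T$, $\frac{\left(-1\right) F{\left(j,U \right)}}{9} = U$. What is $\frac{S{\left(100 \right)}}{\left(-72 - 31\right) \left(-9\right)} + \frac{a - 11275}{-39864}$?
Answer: $\frac{17431}{39864} \approx 0.43726$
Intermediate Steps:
$F{\left(j,U \right)} = - 9 U$
$S{\left(T \right)} = 0$
$a = -6156$ ($a = \left(-9\right) \left(-4\right) 19 \left(-9\right) = 36 \cdot 19 \left(-9\right) = 684 \left(-9\right) = -6156$)
$\frac{S{\left(100 \right)}}{\left(-72 - 31\right) \left(-9\right)} + \frac{a - 11275}{-39864} = \frac{0}{\left(-72 - 31\right) \left(-9\right)} + \frac{-6156 - 11275}{-39864} = \frac{0}{\left(-103\right) \left(-9\right)} + \left(-6156 - 11275\right) \left(- \frac{1}{39864}\right) = \frac{0}{927} - - \frac{17431}{39864} = 0 \cdot \frac{1}{927} + \frac{17431}{39864} = 0 + \frac{17431}{39864} = \frac{17431}{39864}$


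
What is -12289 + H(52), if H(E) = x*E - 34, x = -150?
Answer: -20123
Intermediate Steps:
H(E) = -34 - 150*E (H(E) = -150*E - 34 = -34 - 150*E)
-12289 + H(52) = -12289 + (-34 - 150*52) = -12289 + (-34 - 7800) = -12289 - 7834 = -20123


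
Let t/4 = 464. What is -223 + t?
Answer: 1633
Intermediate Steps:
t = 1856 (t = 4*464 = 1856)
-223 + t = -223 + 1856 = 1633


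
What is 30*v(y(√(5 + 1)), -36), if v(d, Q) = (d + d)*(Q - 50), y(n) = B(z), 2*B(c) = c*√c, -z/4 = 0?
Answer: 0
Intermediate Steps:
z = 0 (z = -4*0 = 0)
B(c) = c^(3/2)/2 (B(c) = (c*√c)/2 = c^(3/2)/2)
y(n) = 0 (y(n) = 0^(3/2)/2 = (½)*0 = 0)
v(d, Q) = 2*d*(-50 + Q) (v(d, Q) = (2*d)*(-50 + Q) = 2*d*(-50 + Q))
30*v(y(√(5 + 1)), -36) = 30*(2*0*(-50 - 36)) = 30*(2*0*(-86)) = 30*0 = 0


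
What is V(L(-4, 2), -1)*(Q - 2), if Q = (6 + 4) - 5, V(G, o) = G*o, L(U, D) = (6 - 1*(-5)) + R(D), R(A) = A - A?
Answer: -33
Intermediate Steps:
R(A) = 0
L(U, D) = 11 (L(U, D) = (6 - 1*(-5)) + 0 = (6 + 5) + 0 = 11 + 0 = 11)
Q = 5 (Q = 10 - 5 = 5)
V(L(-4, 2), -1)*(Q - 2) = (11*(-1))*(5 - 2) = -11*3 = -33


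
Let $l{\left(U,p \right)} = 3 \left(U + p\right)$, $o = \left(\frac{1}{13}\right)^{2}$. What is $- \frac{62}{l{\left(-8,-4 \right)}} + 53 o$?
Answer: $\frac{6193}{3042} \approx 2.0358$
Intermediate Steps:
$o = \frac{1}{169}$ ($o = \left(\frac{1}{13}\right)^{2} = \frac{1}{169} \approx 0.0059172$)
$l{\left(U,p \right)} = 3 U + 3 p$
$- \frac{62}{l{\left(-8,-4 \right)}} + 53 o = - \frac{62}{3 \left(-8\right) + 3 \left(-4\right)} + 53 \cdot \frac{1}{169} = - \frac{62}{-24 - 12} + \frac{53}{169} = - \frac{62}{-36} + \frac{53}{169} = \left(-62\right) \left(- \frac{1}{36}\right) + \frac{53}{169} = \frac{31}{18} + \frac{53}{169} = \frac{6193}{3042}$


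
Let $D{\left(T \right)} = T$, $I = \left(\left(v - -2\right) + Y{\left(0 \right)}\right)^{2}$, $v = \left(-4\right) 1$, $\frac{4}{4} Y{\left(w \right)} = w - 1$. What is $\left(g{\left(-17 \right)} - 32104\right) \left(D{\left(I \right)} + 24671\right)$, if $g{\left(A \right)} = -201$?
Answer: $-797287400$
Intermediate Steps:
$Y{\left(w \right)} = -1 + w$ ($Y{\left(w \right)} = w - 1 = -1 + w$)
$v = -4$
$I = 9$ ($I = \left(\left(-4 - -2\right) + \left(-1 + 0\right)\right)^{2} = \left(\left(-4 + 2\right) - 1\right)^{2} = \left(-2 - 1\right)^{2} = \left(-3\right)^{2} = 9$)
$\left(g{\left(-17 \right)} - 32104\right) \left(D{\left(I \right)} + 24671\right) = \left(-201 - 32104\right) \left(9 + 24671\right) = \left(-32305\right) 24680 = -797287400$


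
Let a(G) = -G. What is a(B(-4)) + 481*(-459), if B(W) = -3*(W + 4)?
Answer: -220779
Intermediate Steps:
B(W) = -12 - 3*W (B(W) = -3*(4 + W) = -12 - 3*W)
a(B(-4)) + 481*(-459) = -(-12 - 3*(-4)) + 481*(-459) = -(-12 + 12) - 220779 = -1*0 - 220779 = 0 - 220779 = -220779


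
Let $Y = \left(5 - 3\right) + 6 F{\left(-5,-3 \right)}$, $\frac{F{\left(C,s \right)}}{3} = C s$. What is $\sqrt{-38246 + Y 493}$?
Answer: $15 \sqrt{426} \approx 309.6$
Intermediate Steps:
$F{\left(C,s \right)} = 3 C s$
$Y = 272$ ($Y = \left(5 - 3\right) + 6 \cdot 3 \left(-5\right) \left(-3\right) = 2 + 6 \cdot 45 = 2 + 270 = 272$)
$\sqrt{-38246 + Y 493} = \sqrt{-38246 + 272 \cdot 493} = \sqrt{-38246 + 134096} = \sqrt{95850} = 15 \sqrt{426}$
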